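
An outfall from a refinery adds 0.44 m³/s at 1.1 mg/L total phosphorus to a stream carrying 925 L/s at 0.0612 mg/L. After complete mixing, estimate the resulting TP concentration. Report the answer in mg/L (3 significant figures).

925 L/s = 0.925 m³/s.
By mass balance at complete mixing, C = (0.44·1.1 + 0.925·0.0612) / (0.44 + 0.925) = 0.5406/1.365 = 0.3961 mg/L.

0.396 mg/L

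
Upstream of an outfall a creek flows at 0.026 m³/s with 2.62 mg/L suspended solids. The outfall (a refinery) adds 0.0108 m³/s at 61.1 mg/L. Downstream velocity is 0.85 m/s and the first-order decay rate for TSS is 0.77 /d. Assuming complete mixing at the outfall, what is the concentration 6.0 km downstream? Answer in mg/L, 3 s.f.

18.6 mg/L

After complete mixing, C₀ = (0.0108·61.1 + 0.026·2.62) / 0.0368 = 19.78 mg/L.
Travel time t = 6000 m / 0.85 m/s = 7059 s = 0.0817 d.
C = 19.78·exp(−0.77·0.0817) = 19.78·0.939 = 18.58 mg/L.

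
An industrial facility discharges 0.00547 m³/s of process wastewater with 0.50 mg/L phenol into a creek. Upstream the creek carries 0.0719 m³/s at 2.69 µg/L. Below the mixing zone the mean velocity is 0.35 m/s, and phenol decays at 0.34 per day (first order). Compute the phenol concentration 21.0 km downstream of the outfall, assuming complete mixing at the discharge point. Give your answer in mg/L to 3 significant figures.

0.0299 mg/L

2.69 µg/L = 0.00269 mg/L.
After complete mixing, C₀ = (0.00547·0.5 + 0.0719·0.00269) / 0.07737 = 0.03785 mg/L.
Travel time t = 2.1e+04 m / 0.35 m/s = 6e+04 s = 0.6944 d.
C = 0.03785·exp(−0.34·0.6944) = 0.03785·0.7897 = 0.02989 mg/L.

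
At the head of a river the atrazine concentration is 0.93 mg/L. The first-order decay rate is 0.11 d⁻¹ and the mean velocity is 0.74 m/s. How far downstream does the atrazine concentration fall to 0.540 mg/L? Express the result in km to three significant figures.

316 km

From C = C₀·e^(−kt), t = ln(C₀/C)/k = ln(0.93/0.540)/0.11 = 0.5436/0.11 = 4.942 d.
Distance = v·t = 0.74 m/s × 4.27e+05 s = 3.16e+05 m = 316 km.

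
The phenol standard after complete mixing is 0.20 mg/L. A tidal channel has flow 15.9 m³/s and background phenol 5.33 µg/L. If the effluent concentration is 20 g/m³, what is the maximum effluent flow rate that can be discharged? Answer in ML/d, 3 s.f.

13.5 ML/d

5.33 µg/L = 0.00533 mg/L.
Mass balance at complete mixing: C_std·(Q_w + Q_r) = Q_w·C_e + Q_r·C_b.
Rearranging, Q_w = Q_r·(C_std − C_b)/(C_e − C_std) = 15.9·(0.2 − 0.00533) / (20 − 0.2) = 0.1563 m³/s.
= 13.51 ML/d.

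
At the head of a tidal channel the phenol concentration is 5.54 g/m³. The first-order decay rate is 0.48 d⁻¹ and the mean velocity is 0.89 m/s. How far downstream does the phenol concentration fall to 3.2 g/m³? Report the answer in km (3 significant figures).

87.9 km

From C = C₀·e^(−kt), t = ln(C₀/C)/k = ln(5.54/3.2)/0.48 = 0.5488/0.48 = 1.143 d.
Distance = v·t = 0.89 m/s × 9.879e+04 s = 8.792e+04 m = 87.92 km.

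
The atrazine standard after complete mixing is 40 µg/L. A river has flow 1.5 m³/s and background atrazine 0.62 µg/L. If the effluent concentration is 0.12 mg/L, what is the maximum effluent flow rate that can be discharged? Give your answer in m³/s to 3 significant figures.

0.738 m³/s

0.62 µg/L = 0.00062 mg/L.
40 µg/L = 0.04 mg/L.
Mass balance at complete mixing: C_std·(Q_w + Q_r) = Q_w·C_e + Q_r·C_b.
Rearranging, Q_w = Q_r·(C_std − C_b)/(C_e − C_std) = 1.5·(0.04 − 0.00062) / (0.12 − 0.04) = 0.7384 m³/s.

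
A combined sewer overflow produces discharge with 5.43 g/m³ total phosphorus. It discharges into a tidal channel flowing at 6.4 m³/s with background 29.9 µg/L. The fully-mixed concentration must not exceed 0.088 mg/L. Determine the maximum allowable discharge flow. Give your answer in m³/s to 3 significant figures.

29.9 µg/L = 0.0299 mg/L.
Mass balance at complete mixing: C_std·(Q_w + Q_r) = Q_w·C_e + Q_r·C_b.
Rearranging, Q_w = Q_r·(C_std − C_b)/(C_e − C_std) = 6.4·(0.088 − 0.0299) / (5.43 − 0.088) = 0.06961 m³/s.

0.0696 m³/s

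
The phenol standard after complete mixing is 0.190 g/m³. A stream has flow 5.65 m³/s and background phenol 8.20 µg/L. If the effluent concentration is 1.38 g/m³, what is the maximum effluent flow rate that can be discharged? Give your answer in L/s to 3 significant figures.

8.20 µg/L = 0.0082 mg/L.
Mass balance at complete mixing: C_std·(Q_w + Q_r) = Q_w·C_e + Q_r·C_b.
Rearranging, Q_w = Q_r·(C_std − C_b)/(C_e − C_std) = 5.65·(0.19 − 0.0082) / (1.38 − 0.19) = 0.8632 m³/s.
= 863.2 L/s.

863 L/s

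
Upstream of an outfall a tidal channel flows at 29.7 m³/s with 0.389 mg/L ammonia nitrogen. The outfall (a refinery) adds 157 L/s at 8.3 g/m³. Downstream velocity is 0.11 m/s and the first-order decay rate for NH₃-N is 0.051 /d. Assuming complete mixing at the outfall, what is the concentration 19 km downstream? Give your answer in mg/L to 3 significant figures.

0.389 mg/L

157 L/s = 0.157 m³/s.
After complete mixing, C₀ = (0.157·8.3 + 29.7·0.389) / 29.86 = 0.4306 mg/L.
Travel time t = 1.9e+04 m / 0.11 m/s = 1.727e+05 s = 1.999 d.
C = 0.4306·exp(−0.051·1.999) = 0.4306·0.9031 = 0.3889 mg/L.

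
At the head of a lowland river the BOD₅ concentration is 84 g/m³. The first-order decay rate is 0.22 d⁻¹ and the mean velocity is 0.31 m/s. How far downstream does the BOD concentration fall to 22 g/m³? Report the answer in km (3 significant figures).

163 km

From C = C₀·e^(−kt), t = ln(C₀/C)/k = ln(84/22)/0.22 = 1.34/0.22 = 6.09 d.
Distance = v·t = 0.31 m/s × 5.262e+05 s = 1.631e+05 m = 163.1 km.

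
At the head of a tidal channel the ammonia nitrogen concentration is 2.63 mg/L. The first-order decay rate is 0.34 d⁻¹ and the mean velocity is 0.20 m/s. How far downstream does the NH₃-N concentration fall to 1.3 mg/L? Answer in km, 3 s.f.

35.8 km

From C = C₀·e^(−kt), t = ln(C₀/C)/k = ln(2.63/1.3)/0.34 = 0.7046/0.34 = 2.072 d.
Distance = v·t = 0.20 m/s × 1.791e+05 s = 3.581e+04 m = 35.81 km.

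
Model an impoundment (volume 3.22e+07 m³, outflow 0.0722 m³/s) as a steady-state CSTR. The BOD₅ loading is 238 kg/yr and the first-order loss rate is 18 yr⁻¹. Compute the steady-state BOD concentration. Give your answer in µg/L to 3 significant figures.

Outflow Q = 0.0722 m³/s × 3.156e+07 s/yr = 2.278e+06 m³/yr.
Steady-state CSTR mass balance: W = Q·C + k·V·C, so C = W/(Q + kV).
Q + kV = 2.278e+06 + 18·3.22e+07 = 5.819e+08 m³/yr.
C = 238/5.819e+08 = 4.09e-07 kg/m³ = 0.000409 mg/L = 0.409 µg/L.

0.409 µg/L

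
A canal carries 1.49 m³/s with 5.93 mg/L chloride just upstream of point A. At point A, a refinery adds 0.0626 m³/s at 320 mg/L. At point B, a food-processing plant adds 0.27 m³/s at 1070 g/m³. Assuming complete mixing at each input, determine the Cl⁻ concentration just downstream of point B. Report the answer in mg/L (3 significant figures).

After input A: C = (1.49·5.93 + 0.0626·320) / 1.553 = 18.59 mg/L.
After input B: C = (1.553·18.59 + 0.27·1070) / 1.823 = 174.3 mg/L.

174 mg/L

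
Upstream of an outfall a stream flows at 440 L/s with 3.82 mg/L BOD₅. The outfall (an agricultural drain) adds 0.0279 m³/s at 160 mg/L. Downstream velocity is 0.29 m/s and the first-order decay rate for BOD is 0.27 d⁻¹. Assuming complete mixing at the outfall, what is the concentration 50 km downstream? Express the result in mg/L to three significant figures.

440 L/s = 0.44 m³/s.
After complete mixing, C₀ = (0.0279·160 + 0.44·3.82) / 0.4679 = 13.13 mg/L.
Travel time t = 5e+04 m / 0.29 m/s = 1.724e+05 s = 1.996 d.
C = 13.13·exp(−0.27·1.996) = 13.13·0.5835 = 7.662 mg/L.

7.66 mg/L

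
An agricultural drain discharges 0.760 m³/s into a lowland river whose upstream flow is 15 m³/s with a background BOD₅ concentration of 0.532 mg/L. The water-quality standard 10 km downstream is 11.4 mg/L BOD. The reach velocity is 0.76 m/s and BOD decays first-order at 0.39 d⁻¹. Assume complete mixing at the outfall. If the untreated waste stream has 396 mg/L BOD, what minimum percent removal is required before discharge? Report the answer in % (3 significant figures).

Travel time to the compliance point: t = 1e+04/0.76 = 1.316e+04 s = 0.1523 d; decay factor exp(−0.39·0.1523) = 0.9423.
So the concentration just after mixing may be at most 11.4/0.9423 = 12.1 mg/L.
Mass balance: 12.1·15.76 = 0.76·Cₑ + 15·0.532.
Cₑ = (190.7 − 7.98) / 0.76 = 240.4 mg/L.
Required removal = 1 − 240.4/396 = 39.3 %.

39.3 %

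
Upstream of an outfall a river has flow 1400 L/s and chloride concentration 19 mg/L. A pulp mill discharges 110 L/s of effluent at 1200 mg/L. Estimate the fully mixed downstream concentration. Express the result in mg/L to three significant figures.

105 mg/L

110 L/s = 0.11 m³/s.
1400 L/s = 1.4 m³/s.
By mass balance at complete mixing, C = (0.11·1200 + 1.4·19) / (0.11 + 1.4) = 158.6/1.51 = 105 mg/L.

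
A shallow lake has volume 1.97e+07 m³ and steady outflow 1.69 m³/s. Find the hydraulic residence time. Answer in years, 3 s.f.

0.369 yr

Q = 1.69 m³/s × 3.156e+07 s/yr = 5.333e+07 m³/yr.
Hydraulic residence time τ = V/Q = 1.97e+07/5.333e+07 = 0.3694 yr.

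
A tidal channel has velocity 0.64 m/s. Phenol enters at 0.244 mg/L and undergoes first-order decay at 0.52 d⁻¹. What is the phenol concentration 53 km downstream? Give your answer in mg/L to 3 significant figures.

0.148 mg/L

Travel time t = 53 km / 0.64 m/s = 5.3e+04/0.64 = 8.281e+04 s = 0.9585 d.
First-order decay: C = 0.244·exp(−0.52·0.9585) = 0.244·0.6075 = 0.1482 mg/L.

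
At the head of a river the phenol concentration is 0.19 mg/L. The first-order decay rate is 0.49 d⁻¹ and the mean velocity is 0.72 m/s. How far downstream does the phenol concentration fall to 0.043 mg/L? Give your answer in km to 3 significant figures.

189 km

From C = C₀·e^(−kt), t = ln(C₀/C)/k = ln(0.19/0.043)/0.49 = 1.486/0.49 = 3.032 d.
Distance = v·t = 0.72 m/s × 2.62e+05 s = 1.886e+05 m = 188.6 km.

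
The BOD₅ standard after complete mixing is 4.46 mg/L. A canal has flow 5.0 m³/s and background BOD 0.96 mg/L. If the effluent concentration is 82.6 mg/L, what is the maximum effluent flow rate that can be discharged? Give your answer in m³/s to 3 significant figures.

Mass balance at complete mixing: C_std·(Q_w + Q_r) = Q_w·C_e + Q_r·C_b.
Rearranging, Q_w = Q_r·(C_std − C_b)/(C_e − C_std) = 5.0·(4.46 − 0.96) / (82.6 − 4.46) = 0.224 m³/s.

0.224 m³/s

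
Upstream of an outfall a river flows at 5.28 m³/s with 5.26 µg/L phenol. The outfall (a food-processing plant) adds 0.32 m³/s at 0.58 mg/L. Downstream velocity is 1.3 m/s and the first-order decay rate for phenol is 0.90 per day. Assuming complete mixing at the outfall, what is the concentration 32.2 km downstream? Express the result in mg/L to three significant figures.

0.0294 mg/L

5.26 µg/L = 0.00526 mg/L.
After complete mixing, C₀ = (0.32·0.58 + 5.28·0.00526) / 5.6 = 0.0381 mg/L.
Travel time t = 3.22e+04 m / 1.3 m/s = 2.477e+04 s = 0.2867 d.
C = 0.0381·exp(−0.90·0.2867) = 0.0381·0.7726 = 0.02944 mg/L.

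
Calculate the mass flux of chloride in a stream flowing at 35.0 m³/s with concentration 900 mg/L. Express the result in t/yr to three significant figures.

Mass flux = Q·C = 35 m³/s × 900 g/m³ = 3.15e+04 g/s.
= 3.15e+04 g/s × 31.56 = 9.941e+05 t/yr.

994000 t/yr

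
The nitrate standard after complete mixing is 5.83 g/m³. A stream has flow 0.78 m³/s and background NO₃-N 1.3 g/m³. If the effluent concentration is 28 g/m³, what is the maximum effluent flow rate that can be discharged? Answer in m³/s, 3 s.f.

Mass balance at complete mixing: C_std·(Q_w + Q_r) = Q_w·C_e + Q_r·C_b.
Rearranging, Q_w = Q_r·(C_std − C_b)/(C_e − C_std) = 0.78·(5.83 − 1.3) / (28 − 5.83) = 0.1594 m³/s.

0.159 m³/s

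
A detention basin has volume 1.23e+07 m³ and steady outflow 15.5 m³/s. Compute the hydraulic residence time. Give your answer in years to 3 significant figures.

0.0251 yr

Q = 15.5 m³/s × 3.156e+07 s/yr = 4.891e+08 m³/yr.
Hydraulic residence time τ = V/Q = 1.23e+07/4.891e+08 = 0.02515 yr.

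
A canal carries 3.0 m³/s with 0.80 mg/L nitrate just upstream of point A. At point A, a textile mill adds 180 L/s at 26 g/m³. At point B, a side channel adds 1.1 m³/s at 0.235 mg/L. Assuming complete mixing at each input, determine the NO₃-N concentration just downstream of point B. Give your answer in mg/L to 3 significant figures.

1.71 mg/L

180 L/s = 0.18 m³/s.
After input A: C = (3·0.8 + 0.18·26) / 3.18 = 2.226 mg/L.
After input B: C = (3.18·2.226 + 1.1·0.235) / 4.28 = 1.715 mg/L.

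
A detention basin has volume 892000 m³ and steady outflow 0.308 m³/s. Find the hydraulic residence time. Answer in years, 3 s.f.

Q = 0.308 m³/s × 3.156e+07 s/yr = 9.72e+06 m³/yr.
Hydraulic residence time τ = V/Q = 892000/9.72e+06 = 0.09177 yr.

0.0918 yr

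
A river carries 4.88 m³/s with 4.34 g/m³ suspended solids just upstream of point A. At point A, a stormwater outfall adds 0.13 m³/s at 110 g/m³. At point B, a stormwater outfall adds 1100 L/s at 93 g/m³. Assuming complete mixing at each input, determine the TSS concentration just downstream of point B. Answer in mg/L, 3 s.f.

After input A: C = (4.88·4.34 + 0.13·110) / 5.01 = 7.082 mg/L.
1100 L/s = 1.1 m³/s.
After input B: C = (5.01·7.082 + 1.1·93) / 6.11 = 22.55 mg/L.

22.5 mg/L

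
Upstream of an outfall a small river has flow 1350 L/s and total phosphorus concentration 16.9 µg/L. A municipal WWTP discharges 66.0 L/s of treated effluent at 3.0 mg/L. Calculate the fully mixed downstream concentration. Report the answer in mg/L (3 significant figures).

66.0 L/s = 0.066 m³/s.
1350 L/s = 1.35 m³/s.
16.9 µg/L = 0.0169 mg/L.
Conservation of mass across the mixing zone: C = (0.066·3 + 1.35·0.0169) / (0.066 + 1.35) = 0.2208/1.416 = 0.1559 mg/L.

0.156 mg/L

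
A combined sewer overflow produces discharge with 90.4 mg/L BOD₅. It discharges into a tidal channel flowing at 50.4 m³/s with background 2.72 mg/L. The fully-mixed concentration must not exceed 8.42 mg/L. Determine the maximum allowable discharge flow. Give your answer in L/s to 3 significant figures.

Mass balance at complete mixing: C_std·(Q_w + Q_r) = Q_w·C_e + Q_r·C_b.
Rearranging, Q_w = Q_r·(C_std − C_b)/(C_e − C_std) = 50.4·(8.42 − 2.72) / (90.4 − 8.42) = 3.504 m³/s.
= 3504 L/s.

3500 L/s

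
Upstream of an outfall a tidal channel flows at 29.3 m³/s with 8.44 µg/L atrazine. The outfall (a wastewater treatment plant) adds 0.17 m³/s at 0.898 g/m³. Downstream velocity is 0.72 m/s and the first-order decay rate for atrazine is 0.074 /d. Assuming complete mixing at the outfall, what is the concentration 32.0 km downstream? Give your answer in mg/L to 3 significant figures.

8.44 µg/L = 0.00844 mg/L.
After complete mixing, C₀ = (0.17·0.898 + 29.3·0.00844) / 29.47 = 0.01357 mg/L.
Travel time t = 3.2e+04 m / 0.72 m/s = 4.444e+04 s = 0.5144 d.
C = 0.01357·exp(−0.074·0.5144) = 0.01357·0.9626 = 0.01306 mg/L.

0.0131 mg/L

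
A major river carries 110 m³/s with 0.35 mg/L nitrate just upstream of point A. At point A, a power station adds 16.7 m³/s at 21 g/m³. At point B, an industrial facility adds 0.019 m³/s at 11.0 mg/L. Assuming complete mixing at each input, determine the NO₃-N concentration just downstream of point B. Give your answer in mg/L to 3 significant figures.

3.07 mg/L

After input A: C = (110·0.35 + 16.7·21) / 126.7 = 3.072 mg/L.
After input B: C = (126.7·3.072 + 0.019·11) / 126.7 = 3.073 mg/L.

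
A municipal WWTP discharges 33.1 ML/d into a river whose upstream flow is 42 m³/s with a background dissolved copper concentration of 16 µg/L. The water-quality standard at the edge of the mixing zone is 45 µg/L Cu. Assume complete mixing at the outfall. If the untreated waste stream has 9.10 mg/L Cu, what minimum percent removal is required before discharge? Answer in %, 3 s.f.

64.6 %

33.1 ML/d = 0.3831 m³/s.
16 µg/L = 0.016 mg/L.
45 µg/L = 0.045 mg/L.
Mass balance: 0.045·42.38 = 0.3831·Cₑ + 42·0.016.
Cₑ = (1.907 − 0.672) / 0.3831 = 3.224 mg/L.
Required removal = 1 − 3.224/9.10 = 64.57 %.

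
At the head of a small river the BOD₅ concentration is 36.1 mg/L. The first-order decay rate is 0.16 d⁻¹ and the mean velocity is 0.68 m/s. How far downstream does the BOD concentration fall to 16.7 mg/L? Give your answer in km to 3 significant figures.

From C = C₀·e^(−kt), t = ln(C₀/C)/k = ln(36.1/16.7)/0.16 = 0.7709/0.16 = 4.818 d.
Distance = v·t = 0.68 m/s × 4.163e+05 s = 2.831e+05 m = 283.1 km.

283 km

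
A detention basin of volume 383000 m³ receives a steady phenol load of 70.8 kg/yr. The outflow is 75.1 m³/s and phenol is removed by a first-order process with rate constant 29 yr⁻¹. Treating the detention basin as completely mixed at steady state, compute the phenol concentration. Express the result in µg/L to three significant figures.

Outflow Q = 75.1 m³/s × 3.156e+07 s/yr = 2.37e+09 m³/yr.
Steady-state CSTR mass balance: W = Q·C + k·V·C, so C = W/(Q + kV).
Q + kV = 2.37e+09 + 29·383000 = 2.381e+09 m³/yr.
C = 70.8/2.381e+09 = 2.973e-08 kg/m³ = 2.973e-05 mg/L = 0.02973 µg/L.

0.0297 µg/L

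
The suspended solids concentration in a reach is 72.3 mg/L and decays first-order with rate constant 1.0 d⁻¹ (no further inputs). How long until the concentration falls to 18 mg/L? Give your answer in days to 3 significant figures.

t = ln(C₀/C)/k = ln(72.3/18)/1.0 = 1.39/1.0 = 1.39 d.

1.39 d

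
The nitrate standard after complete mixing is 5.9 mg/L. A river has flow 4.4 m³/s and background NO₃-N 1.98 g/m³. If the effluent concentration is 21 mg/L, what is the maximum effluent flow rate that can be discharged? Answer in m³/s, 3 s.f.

Mass balance at complete mixing: C_std·(Q_w + Q_r) = Q_w·C_e + Q_r·C_b.
Rearranging, Q_w = Q_r·(C_std − C_b)/(C_e − C_std) = 4.4·(5.9 − 1.98) / (21 − 5.9) = 1.142 m³/s.

1.14 m³/s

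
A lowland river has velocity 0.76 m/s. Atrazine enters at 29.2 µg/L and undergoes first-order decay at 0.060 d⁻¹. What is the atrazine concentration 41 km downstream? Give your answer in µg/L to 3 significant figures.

28.1 µg/L

Travel time t = 41 km / 0.76 m/s = 4.1e+04/0.76 = 5.395e+04 s = 0.6244 d.
First-order decay: C = 29.2·exp(−0.060·0.6244) = 29.2·0.9632 = 28.13 µg/L.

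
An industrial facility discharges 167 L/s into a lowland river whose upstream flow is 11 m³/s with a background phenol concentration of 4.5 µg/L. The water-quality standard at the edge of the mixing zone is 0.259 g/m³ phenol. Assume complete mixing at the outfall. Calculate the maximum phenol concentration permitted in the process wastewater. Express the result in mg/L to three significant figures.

17.0 mg/L

167 L/s = 0.167 m³/s.
4.5 µg/L = 0.0045 mg/L.
Mass balance: 0.259·11.17 = 0.167·Cₑ + 11·0.0045.
Cₑ = (2.892 − 0.0495) / 0.167 = 17.02 mg/L.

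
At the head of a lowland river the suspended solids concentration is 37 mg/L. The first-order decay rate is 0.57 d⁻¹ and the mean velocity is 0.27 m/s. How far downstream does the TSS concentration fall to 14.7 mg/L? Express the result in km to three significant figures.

From C = C₀·e^(−kt), t = ln(C₀/C)/k = ln(37/14.7)/0.57 = 0.9231/0.57 = 1.619 d.
Distance = v·t = 0.27 m/s × 1.399e+05 s = 3.778e+04 m = 37.78 km.

37.8 km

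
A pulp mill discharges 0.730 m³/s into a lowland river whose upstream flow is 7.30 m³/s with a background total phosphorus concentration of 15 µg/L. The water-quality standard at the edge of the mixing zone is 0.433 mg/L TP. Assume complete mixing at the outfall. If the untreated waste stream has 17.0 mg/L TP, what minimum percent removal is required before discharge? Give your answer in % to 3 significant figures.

72.9 %

15 µg/L = 0.015 mg/L.
Mass balance: 0.433·8.03 = 0.73·Cₑ + 7.3·0.015.
Cₑ = (3.477 − 0.1095) / 0.73 = 4.613 mg/L.
Required removal = 1 − 4.613/17.0 = 72.86 %.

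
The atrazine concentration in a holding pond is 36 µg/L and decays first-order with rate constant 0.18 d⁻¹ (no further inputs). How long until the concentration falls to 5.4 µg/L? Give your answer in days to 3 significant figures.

10.5 d

t = ln(C₀/C)/k = ln(36/5.4)/0.18 = 1.897/0.18 = 10.54 d.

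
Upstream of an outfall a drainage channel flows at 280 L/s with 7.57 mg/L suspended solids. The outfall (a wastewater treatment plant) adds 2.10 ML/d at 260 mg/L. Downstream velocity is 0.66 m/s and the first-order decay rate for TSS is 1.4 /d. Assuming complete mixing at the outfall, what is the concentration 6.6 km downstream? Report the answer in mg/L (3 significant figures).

2.10 ML/d = 0.02431 m³/s.
280 L/s = 0.28 m³/s.
After complete mixing, C₀ = (0.02431·260 + 0.28·7.57) / 0.3043 = 27.73 mg/L.
Travel time t = 6600 m / 0.66 m/s = 1e+04 s = 0.1157 d.
C = 27.73·exp(−1.4·0.1157) = 27.73·0.8504 = 23.58 mg/L.

23.6 mg/L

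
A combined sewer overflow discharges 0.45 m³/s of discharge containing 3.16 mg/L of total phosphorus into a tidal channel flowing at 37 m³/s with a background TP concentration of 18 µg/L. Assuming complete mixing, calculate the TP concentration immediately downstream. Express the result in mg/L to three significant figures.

0.0558 mg/L

18 µg/L = 0.018 mg/L.
Flow-weighted mixing gives C = (0.45·3.16 + 37·0.018) / (0.45 + 37) = 2.088/37.45 = 0.05575 mg/L.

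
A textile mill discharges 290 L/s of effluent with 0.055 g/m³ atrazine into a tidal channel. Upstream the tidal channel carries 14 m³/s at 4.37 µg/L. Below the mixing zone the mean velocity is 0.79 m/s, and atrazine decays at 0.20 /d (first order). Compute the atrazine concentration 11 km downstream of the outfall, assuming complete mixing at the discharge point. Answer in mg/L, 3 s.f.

0.00523 mg/L

290 L/s = 0.29 m³/s.
4.37 µg/L = 0.00437 mg/L.
After complete mixing, C₀ = (0.29·0.055 + 14·0.00437) / 14.29 = 0.005397 mg/L.
Travel time t = 1.1e+04 m / 0.79 m/s = 1.392e+04 s = 0.1612 d.
C = 0.005397·exp(−0.20·0.1612) = 0.005397·0.9683 = 0.005226 mg/L.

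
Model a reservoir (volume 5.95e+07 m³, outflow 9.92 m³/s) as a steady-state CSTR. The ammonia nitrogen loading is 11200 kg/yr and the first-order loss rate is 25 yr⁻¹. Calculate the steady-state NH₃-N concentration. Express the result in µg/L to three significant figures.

Outflow Q = 9.92 m³/s × 3.156e+07 s/yr = 3.131e+08 m³/yr.
Steady-state CSTR mass balance: W = Q·C + k·V·C, so C = W/(Q + kV).
Q + kV = 3.131e+08 + 25·5.95e+07 = 1.801e+09 m³/yr.
C = 11200/1.801e+09 = 6.22e-06 kg/m³ = 0.00622 mg/L = 6.22 µg/L.

6.22 µg/L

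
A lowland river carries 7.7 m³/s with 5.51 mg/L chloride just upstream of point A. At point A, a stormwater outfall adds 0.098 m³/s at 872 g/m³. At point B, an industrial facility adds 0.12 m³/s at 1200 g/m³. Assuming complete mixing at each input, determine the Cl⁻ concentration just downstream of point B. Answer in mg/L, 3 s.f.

After input A: C = (7.7·5.51 + 0.098·872) / 7.798 = 16.4 mg/L.
After input B: C = (7.798·16.4 + 0.12·1200) / 7.918 = 34.34 mg/L.

34.3 mg/L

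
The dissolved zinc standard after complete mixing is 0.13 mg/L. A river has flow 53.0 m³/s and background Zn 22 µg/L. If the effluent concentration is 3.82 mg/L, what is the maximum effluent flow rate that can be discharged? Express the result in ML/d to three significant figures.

22 µg/L = 0.022 mg/L.
Mass balance at complete mixing: C_std·(Q_w + Q_r) = Q_w·C_e + Q_r·C_b.
Rearranging, Q_w = Q_r·(C_std − C_b)/(C_e − C_std) = 53.0·(0.13 − 0.022) / (3.82 − 0.13) = 1.551 m³/s.
= 134 ML/d.

134 ML/d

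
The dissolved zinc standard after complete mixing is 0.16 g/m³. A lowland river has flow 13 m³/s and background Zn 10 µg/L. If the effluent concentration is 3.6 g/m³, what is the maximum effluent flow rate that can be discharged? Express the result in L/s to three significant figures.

10 µg/L = 0.01 mg/L.
Mass balance at complete mixing: C_std·(Q_w + Q_r) = Q_w·C_e + Q_r·C_b.
Rearranging, Q_w = Q_r·(C_std − C_b)/(C_e − C_std) = 13·(0.16 − 0.01) / (3.6 − 0.16) = 0.5669 m³/s.
= 566.9 L/s.

567 L/s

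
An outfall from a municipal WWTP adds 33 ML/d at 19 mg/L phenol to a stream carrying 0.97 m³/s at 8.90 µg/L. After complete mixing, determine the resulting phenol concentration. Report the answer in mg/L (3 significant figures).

5.37 mg/L

33 ML/d = 0.3819 m³/s.
8.90 µg/L = 0.0089 mg/L.
Flow-weighted mixing gives C = (0.3819·19 + 0.97·0.0089) / (0.3819 + 0.97) = 7.266/1.352 = 5.374 mg/L.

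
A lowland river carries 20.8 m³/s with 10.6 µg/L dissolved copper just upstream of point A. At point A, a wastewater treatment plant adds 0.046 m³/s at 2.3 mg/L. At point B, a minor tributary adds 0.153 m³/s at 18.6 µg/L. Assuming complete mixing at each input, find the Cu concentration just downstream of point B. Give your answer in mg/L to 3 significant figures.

10.6 µg/L = 0.0106 mg/L.
After input A: C = (20.8·0.0106 + 0.046·2.3) / 20.85 = 0.01565 mg/L.
18.6 µg/L = 0.0186 mg/L.
After input B: C = (20.85·0.01565 + 0.153·0.0186) / 21 = 0.01567 mg/L.

0.0157 mg/L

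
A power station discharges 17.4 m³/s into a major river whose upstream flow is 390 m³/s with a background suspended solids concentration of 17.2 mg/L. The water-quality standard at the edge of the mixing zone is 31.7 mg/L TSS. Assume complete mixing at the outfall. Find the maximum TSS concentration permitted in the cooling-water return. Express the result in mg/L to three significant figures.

Mass balance: 31.7·407.4 = 17.4·Cₑ + 390·17.2.
Cₑ = (1.291e+04 − 6708) / 17.4 = 356.7 mg/L.

357 mg/L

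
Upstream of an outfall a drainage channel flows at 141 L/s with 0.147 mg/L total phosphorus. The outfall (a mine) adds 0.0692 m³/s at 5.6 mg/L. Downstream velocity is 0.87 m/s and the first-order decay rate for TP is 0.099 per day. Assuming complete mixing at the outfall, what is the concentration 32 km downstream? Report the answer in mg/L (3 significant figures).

1.86 mg/L

141 L/s = 0.141 m³/s.
After complete mixing, C₀ = (0.0692·5.6 + 0.141·0.147) / 0.2102 = 1.942 mg/L.
Travel time t = 3.2e+04 m / 0.87 m/s = 3.678e+04 s = 0.4257 d.
C = 1.942·exp(−0.099·0.4257) = 1.942·0.9587 = 1.862 mg/L.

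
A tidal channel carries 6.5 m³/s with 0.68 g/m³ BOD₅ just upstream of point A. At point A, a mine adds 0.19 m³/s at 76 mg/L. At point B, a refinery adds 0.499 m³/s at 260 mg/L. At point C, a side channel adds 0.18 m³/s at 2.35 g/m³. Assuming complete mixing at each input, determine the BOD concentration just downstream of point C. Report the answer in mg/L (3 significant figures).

20.2 mg/L

After input A: C = (6.5·0.68 + 0.19·76) / 6.69 = 2.819 mg/L.
After input B: C = (6.69·2.819 + 0.499·260) / 7.189 = 20.67 mg/L.
After input C: C = (7.189·20.67 + 0.18·2.35) / 7.369 = 20.22 mg/L.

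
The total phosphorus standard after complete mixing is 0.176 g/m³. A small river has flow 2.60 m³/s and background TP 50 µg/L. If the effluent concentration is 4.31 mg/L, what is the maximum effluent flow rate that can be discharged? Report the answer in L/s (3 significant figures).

79.2 L/s

50 µg/L = 0.05 mg/L.
Mass balance at complete mixing: C_std·(Q_w + Q_r) = Q_w·C_e + Q_r·C_b.
Rearranging, Q_w = Q_r·(C_std − C_b)/(C_e − C_std) = 2.60·(0.176 − 0.05) / (4.31 − 0.176) = 0.07925 m³/s.
= 79.25 L/s.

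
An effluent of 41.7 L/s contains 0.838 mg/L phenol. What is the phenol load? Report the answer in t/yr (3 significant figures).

1.10 t/yr

41.7 L/s = 0.0417 m³/s.
Mass flux = Q·C = 0.0417 m³/s × 0.838 g/m³ = 0.03494 g/s.
= 0.03494 g/s × 31.56 = 1.103 t/yr.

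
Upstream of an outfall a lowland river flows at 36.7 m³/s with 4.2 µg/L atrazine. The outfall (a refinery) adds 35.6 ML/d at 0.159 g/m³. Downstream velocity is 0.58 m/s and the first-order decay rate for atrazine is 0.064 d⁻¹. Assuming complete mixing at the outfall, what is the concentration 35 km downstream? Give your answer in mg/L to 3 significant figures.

35.6 ML/d = 0.412 m³/s.
4.2 µg/L = 0.0042 mg/L.
After complete mixing, C₀ = (0.412·0.159 + 36.7·0.0042) / 37.11 = 0.005919 mg/L.
Travel time t = 3.5e+04 m / 0.58 m/s = 6.034e+04 s = 0.6984 d.
C = 0.005919·exp(−0.064·0.6984) = 0.005919·0.9563 = 0.00566 mg/L.

0.00566 mg/L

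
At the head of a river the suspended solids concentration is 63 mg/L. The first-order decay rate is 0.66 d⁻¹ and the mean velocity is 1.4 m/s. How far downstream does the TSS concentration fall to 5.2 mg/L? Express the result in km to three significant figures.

457 km

From C = C₀·e^(−kt), t = ln(C₀/C)/k = ln(63/5.2)/0.66 = 2.494/0.66 = 3.78 d.
Distance = v·t = 1.4 m/s × 3.265e+05 s = 4.572e+05 m = 457.2 km.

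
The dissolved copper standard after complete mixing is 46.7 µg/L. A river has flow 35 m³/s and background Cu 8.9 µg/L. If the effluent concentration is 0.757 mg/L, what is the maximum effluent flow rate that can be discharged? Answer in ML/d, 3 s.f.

8.9 µg/L = 0.0089 mg/L.
46.7 µg/L = 0.0467 mg/L.
Mass balance at complete mixing: C_std·(Q_w + Q_r) = Q_w·C_e + Q_r·C_b.
Rearranging, Q_w = Q_r·(C_std − C_b)/(C_e − C_std) = 35·(0.0467 − 0.0089) / (0.757 − 0.0467) = 1.863 m³/s.
= 160.9 ML/d.

161 ML/d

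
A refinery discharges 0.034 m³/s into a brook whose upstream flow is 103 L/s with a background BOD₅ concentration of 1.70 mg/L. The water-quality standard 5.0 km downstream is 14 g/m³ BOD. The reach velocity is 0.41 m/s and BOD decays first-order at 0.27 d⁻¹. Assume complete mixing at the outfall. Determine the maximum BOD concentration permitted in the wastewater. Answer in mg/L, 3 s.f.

53.5 mg/L

103 L/s = 0.103 m³/s.
Travel time to the compliance point: t = 5000/0.41 = 1.22e+04 s = 0.1411 d; decay factor exp(−0.27·0.1411) = 0.9626.
So the concentration just after mixing may be at most 14/0.9626 = 14.54 mg/L.
Mass balance: 14.54·0.137 = 0.034·Cₑ + 0.103·1.7.
Cₑ = (1.993 − 0.1751) / 0.034 = 53.45 mg/L.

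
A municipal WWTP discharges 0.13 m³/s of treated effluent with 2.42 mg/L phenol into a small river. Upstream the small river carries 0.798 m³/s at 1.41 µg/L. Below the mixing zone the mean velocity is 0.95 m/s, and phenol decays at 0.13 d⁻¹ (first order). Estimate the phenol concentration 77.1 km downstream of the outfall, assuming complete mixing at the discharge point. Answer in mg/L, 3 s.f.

0.301 mg/L

1.41 µg/L = 0.00141 mg/L.
After complete mixing, C₀ = (0.13·2.42 + 0.798·0.00141) / 0.928 = 0.3402 mg/L.
Travel time t = 7.71e+04 m / 0.95 m/s = 8.116e+04 s = 0.9393 d.
C = 0.3402·exp(−0.13·0.9393) = 0.3402·0.885 = 0.3011 mg/L.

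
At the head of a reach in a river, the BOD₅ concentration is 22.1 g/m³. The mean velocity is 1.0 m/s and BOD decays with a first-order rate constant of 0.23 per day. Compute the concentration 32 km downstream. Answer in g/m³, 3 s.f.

Travel time t = 32 km / 1.0 m/s = 3.2e+04/1.0 = 3.2e+04 s = 0.3704 d.
First-order decay: C = 22.1·exp(−0.23·0.3704) = 22.1·0.9183 = 20.3 g/m³.

20.3 g/m³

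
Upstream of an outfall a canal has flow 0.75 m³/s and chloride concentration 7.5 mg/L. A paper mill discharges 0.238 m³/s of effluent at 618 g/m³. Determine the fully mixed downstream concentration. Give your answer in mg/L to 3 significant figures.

155 mg/L

Flow-weighted mixing gives C = (0.238·618 + 0.75·7.5) / (0.238 + 0.75) = 152.7/0.988 = 154.6 mg/L.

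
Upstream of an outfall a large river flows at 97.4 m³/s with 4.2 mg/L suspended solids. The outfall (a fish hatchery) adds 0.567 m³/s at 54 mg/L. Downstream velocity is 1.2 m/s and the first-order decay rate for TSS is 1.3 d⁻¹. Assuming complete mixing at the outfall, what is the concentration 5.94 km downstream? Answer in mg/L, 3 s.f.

4.17 mg/L

After complete mixing, C₀ = (0.567·54 + 97.4·4.2) / 97.97 = 4.488 mg/L.
Travel time t = 5940 m / 1.2 m/s = 4950 s = 0.05729 d.
C = 4.488·exp(−1.3·0.05729) = 4.488·0.9282 = 4.166 mg/L.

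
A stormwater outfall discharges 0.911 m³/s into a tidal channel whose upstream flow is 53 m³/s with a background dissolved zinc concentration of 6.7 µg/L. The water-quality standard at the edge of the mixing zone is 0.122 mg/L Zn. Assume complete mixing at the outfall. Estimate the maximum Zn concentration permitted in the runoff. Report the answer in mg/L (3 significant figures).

6.83 mg/L

6.7 µg/L = 0.0067 mg/L.
Mass balance: 0.122·53.91 = 0.911·Cₑ + 53·0.0067.
Cₑ = (6.577 − 0.3551) / 0.911 = 6.83 mg/L.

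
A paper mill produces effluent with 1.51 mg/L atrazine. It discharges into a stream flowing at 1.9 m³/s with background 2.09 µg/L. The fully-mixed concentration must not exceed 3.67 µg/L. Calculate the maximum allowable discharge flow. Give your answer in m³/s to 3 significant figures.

0.00199 m³/s

2.09 µg/L = 0.00209 mg/L.
3.67 µg/L = 0.00367 mg/L.
Mass balance at complete mixing: C_std·(Q_w + Q_r) = Q_w·C_e + Q_r·C_b.
Rearranging, Q_w = Q_r·(C_std − C_b)/(C_e − C_std) = 1.9·(0.00367 − 0.00209) / (1.51 − 0.00367) = 0.001993 m³/s.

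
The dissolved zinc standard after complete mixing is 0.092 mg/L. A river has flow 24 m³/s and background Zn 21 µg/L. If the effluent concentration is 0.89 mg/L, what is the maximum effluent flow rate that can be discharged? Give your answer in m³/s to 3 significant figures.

21 µg/L = 0.021 mg/L.
Mass balance at complete mixing: C_std·(Q_w + Q_r) = Q_w·C_e + Q_r·C_b.
Rearranging, Q_w = Q_r·(C_std − C_b)/(C_e − C_std) = 24·(0.092 − 0.021) / (0.89 − 0.092) = 2.135 m³/s.

2.14 m³/s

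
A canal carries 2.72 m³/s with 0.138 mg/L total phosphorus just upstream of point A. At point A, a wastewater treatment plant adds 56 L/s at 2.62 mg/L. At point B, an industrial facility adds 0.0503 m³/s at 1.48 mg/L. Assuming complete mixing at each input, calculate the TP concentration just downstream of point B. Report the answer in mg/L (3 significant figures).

56 L/s = 0.056 m³/s.
After input A: C = (2.72·0.138 + 0.056·2.62) / 2.776 = 0.1881 mg/L.
After input B: C = (2.776·0.1881 + 0.0503·1.48) / 2.826 = 0.2111 mg/L.

0.211 mg/L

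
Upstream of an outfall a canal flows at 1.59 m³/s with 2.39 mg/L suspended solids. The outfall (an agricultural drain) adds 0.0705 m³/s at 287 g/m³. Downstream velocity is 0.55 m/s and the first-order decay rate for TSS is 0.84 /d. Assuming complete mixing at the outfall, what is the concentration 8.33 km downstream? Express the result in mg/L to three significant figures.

After complete mixing, C₀ = (0.0705·287 + 1.59·2.39) / 1.661 = 14.47 mg/L.
Travel time t = 8330 m / 0.55 m/s = 1.515e+04 s = 0.1753 d.
C = 14.47·exp(−0.84·0.1753) = 14.47·0.8631 = 12.49 mg/L.

12.5 mg/L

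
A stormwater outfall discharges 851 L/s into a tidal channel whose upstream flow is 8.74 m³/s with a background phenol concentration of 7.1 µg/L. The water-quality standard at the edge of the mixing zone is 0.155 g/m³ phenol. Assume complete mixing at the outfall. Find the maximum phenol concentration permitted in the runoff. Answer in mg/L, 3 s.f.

851 L/s = 0.851 m³/s.
7.1 µg/L = 0.0071 mg/L.
Mass balance: 0.155·9.591 = 0.851·Cₑ + 8.74·0.0071.
Cₑ = (1.487 − 0.06205) / 0.851 = 1.674 mg/L.

1.67 mg/L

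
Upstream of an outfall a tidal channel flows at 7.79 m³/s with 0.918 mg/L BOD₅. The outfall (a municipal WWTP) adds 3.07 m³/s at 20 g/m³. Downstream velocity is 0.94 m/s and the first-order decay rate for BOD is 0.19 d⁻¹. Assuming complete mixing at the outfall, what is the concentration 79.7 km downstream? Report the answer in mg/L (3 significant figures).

5.24 mg/L

After complete mixing, C₀ = (3.07·20 + 7.79·0.918) / 10.86 = 6.312 mg/L.
Travel time t = 7.97e+04 m / 0.94 m/s = 8.479e+04 s = 0.9813 d.
C = 6.312·exp(−0.19·0.9813) = 6.312·0.8299 = 5.239 mg/L.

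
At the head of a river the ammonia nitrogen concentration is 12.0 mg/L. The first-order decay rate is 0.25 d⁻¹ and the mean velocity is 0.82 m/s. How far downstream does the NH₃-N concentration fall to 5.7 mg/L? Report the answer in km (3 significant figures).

211 km

From C = C₀·e^(−kt), t = ln(C₀/C)/k = ln(12.0/5.7)/0.25 = 0.7444/0.25 = 2.978 d.
Distance = v·t = 0.82 m/s × 2.573e+05 s = 2.11e+05 m = 211 km.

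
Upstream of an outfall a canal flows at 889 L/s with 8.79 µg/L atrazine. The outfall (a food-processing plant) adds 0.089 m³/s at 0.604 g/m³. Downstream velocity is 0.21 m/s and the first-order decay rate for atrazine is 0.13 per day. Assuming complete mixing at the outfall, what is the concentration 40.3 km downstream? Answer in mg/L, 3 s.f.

889 L/s = 0.889 m³/s.
8.79 µg/L = 0.00879 mg/L.
After complete mixing, C₀ = (0.089·0.604 + 0.889·0.00879) / 0.978 = 0.06296 mg/L.
Travel time t = 4.03e+04 m / 0.21 m/s = 1.919e+05 s = 2.221 d.
C = 0.06296·exp(−0.13·2.221) = 0.06296·0.7492 = 0.04717 mg/L.

0.0472 mg/L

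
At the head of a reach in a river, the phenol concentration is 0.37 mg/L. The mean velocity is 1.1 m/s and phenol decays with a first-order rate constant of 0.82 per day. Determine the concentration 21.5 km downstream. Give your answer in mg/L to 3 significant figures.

0.307 mg/L

Travel time t = 21.5 km / 1.1 m/s = 2.15e+04/1.1 = 1.955e+04 s = 0.2262 d.
First-order decay: C = 0.37·exp(−0.82·0.2262) = 0.37·0.8307 = 0.3074 mg/L.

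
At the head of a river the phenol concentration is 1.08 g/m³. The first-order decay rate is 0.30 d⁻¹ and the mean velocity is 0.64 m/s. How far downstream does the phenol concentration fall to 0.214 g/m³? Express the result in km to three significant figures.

From C = C₀·e^(−kt), t = ln(C₀/C)/k = ln(1.08/0.214)/0.30 = 1.619/0.30 = 5.396 d.
Distance = v·t = 0.64 m/s × 4.662e+05 s = 2.984e+05 m = 298.4 km.

298 km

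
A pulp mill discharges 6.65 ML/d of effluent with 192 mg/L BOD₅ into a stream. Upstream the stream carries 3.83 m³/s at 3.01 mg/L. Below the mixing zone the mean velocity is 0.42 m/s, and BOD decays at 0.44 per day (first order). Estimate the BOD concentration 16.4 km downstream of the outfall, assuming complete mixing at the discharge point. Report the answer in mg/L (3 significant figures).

5.52 mg/L

6.65 ML/d = 0.07697 m³/s.
After complete mixing, C₀ = (0.07697·192 + 3.83·3.01) / 3.907 = 6.733 mg/L.
Travel time t = 1.64e+04 m / 0.42 m/s = 3.905e+04 s = 0.4519 d.
C = 6.733·exp(−0.44·0.4519) = 6.733·0.8197 = 5.519 mg/L.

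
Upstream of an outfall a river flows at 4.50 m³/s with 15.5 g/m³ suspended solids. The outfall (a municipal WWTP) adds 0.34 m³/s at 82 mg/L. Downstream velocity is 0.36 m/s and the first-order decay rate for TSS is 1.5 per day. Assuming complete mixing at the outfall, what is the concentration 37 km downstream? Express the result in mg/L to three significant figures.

After complete mixing, C₀ = (0.34·82 + 4.5·15.5) / 4.84 = 20.17 mg/L.
Travel time t = 3.7e+04 m / 0.36 m/s = 1.028e+05 s = 1.19 d.
C = 20.17·exp(−1.5·1.19) = 20.17·0.1679 = 3.387 mg/L.

3.39 mg/L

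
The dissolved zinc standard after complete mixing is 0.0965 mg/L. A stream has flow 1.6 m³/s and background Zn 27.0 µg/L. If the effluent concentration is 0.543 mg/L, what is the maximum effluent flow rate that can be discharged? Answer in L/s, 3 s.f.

249 L/s

27.0 µg/L = 0.027 mg/L.
Mass balance at complete mixing: C_std·(Q_w + Q_r) = Q_w·C_e + Q_r·C_b.
Rearranging, Q_w = Q_r·(C_std − C_b)/(C_e − C_std) = 1.6·(0.0965 − 0.027) / (0.543 − 0.0965) = 0.249 m³/s.
= 249 L/s.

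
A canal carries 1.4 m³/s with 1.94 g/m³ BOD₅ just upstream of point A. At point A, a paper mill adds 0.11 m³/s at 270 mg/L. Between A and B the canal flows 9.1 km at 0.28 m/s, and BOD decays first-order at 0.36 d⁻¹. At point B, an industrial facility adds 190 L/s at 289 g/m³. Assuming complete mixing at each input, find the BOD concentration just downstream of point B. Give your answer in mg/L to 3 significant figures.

49.0 mg/L

After input A: C = (1.4·1.94 + 0.11·270) / 1.51 = 21.47 mg/L.
Over the 9.1 km reach to input B (t = 3.25e+04 s = 0.3762 d), decay gives C = 21.47·exp(−0.36·0.3762) = 18.75 mg/L.
190 L/s = 0.19 m³/s.
After input B: C = (1.51·18.75 + 0.19·289) / 1.7 = 48.95 mg/L.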